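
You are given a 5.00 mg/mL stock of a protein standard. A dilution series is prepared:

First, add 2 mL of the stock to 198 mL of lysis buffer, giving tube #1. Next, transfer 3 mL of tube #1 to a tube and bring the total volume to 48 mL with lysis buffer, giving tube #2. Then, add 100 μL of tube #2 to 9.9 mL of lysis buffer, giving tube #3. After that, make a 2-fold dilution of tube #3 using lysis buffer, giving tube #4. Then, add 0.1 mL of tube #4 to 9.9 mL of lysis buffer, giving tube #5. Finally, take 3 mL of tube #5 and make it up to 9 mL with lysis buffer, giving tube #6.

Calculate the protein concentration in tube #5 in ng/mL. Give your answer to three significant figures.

0.156 ng/mL

Step 1: 2 mL + 198 mL = 200 mL total → factor 200/2 = 100
Step 2: 3 mL brought to 48 mL → factor 48/3 = 16
Step 3: 100 μL + 9.9 mL = 10000 μL total → factor 10000/100 = 100
Step 4: 2-fold → factor 2
Step 5: 0.1 mL + 9.9 mL = 10 mL total → factor 10/0.1 = 100
Dilution factor through tube #5 = 100 × 16 × 100 × 2 × 100 = 3.2 × 10^7
[tube #5] = 5.00 mg/mL / 3.2 × 10^7 = 1.563 × 10^-7 mg/mL = 0.156 ng/mL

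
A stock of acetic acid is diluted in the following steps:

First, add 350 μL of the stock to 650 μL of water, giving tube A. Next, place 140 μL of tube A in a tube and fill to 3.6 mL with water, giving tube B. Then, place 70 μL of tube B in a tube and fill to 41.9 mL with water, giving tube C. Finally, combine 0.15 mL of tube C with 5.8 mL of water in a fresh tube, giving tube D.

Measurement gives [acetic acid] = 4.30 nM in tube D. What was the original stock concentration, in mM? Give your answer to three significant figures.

7.50 mM

Step 1: 350 μL + 650 μL = 1000 μL total → factor 1000/350 = 2.8571
Step 2: 140 μL brought to 3.6 mL → factor 3600/140 = 25.714
Step 3: 70 μL brought to 41.9 mL → factor 41900/70 = 598.57
Step 4: 0.15 mL + 5.8 mL = 5.95 mL total → factor 5.95/0.15 = 39.667
Overall dilution factor = 2.8571 × 25.714 × 598.57 × 39.667 = 1.7444 × 10^6
Stock = 4.30 nM × 1.7444 × 10^6 = 7.501 × 10^6 nM = 7.50 mM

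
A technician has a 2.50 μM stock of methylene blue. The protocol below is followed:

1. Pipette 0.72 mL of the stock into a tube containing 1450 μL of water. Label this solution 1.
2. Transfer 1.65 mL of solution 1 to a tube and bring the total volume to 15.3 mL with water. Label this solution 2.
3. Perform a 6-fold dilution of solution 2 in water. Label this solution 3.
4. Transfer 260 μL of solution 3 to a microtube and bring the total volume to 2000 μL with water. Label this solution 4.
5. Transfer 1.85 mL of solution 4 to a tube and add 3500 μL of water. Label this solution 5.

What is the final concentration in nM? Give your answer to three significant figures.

Step 1: 0.72 mL + 1450 μL = 2.17 mL total → factor 2.17/0.72 = 3.0139
Step 2: 1.65 mL brought to 15.3 mL → factor 15.3/1.65 = 9.2727
Step 3: 6-fold → factor 6
Step 4: 260 μL brought to 2000 μL → factor 2000/260 = 7.6923
Step 5: 1.85 mL + 3500 μL = 5.35 mL total → factor 5.35/1.85 = 2.8919
Overall dilution factor = 3.0139 × 9.2727 × 6 × 7.6923 × 2.8919 = 3730.1
Final = 2.50 μM / 3730.1 = 0.0006702 μM = 0.670 nM

0.670 nM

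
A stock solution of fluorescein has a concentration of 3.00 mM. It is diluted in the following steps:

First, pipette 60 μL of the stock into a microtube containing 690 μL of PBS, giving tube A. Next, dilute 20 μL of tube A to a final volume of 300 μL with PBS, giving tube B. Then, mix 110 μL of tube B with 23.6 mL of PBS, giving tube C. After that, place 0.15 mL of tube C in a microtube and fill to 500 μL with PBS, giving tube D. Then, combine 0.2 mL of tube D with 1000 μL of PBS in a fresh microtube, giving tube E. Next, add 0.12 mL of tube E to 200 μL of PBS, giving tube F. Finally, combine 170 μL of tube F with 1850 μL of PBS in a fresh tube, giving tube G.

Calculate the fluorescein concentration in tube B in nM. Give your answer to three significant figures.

1.60 × 10^4 nM

Step 1: 60 μL + 690 μL = 750 μL total → factor 750/60 = 12.5
Step 2: 20 μL brought to 300 μL → factor 300/20 = 15
Dilution factor through tube B = 12.5 × 15 = 187.5
[tube B] = 3.00 mM / 187.5 = 0.01600 mM = 1.60 × 10^4 nM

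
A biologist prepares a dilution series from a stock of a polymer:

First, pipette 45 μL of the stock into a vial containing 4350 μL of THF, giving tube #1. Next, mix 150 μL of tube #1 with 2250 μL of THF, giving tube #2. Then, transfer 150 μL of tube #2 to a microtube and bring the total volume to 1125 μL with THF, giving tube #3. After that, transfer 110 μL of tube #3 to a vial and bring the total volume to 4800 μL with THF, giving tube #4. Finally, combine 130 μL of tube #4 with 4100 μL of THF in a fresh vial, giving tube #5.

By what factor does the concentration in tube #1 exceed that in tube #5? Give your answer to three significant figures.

Step 1: 45 μL + 4350 μL = 4395 μL total → factor 4395/45 = 97.667
Step 2: 150 μL + 2250 μL = 2400 μL total → factor 2400/150 = 16
Step 3: 150 μL brought to 1125 μL → factor 1125/150 = 7.5
Step 4: 110 μL brought to 4800 μL → factor 4800/110 = 43.636
Step 5: 130 μL + 4100 μL = 4230 μL total → factor 4230/130 = 32.538
Dilution factor to tube #1 = 97.667; to tube #5 = 1.6641 × 10^7
[tube #1]/[tube #5] = (factor to tube #5)/(factor to tube #1) = 1.6641 × 10^7/97.667 = 1.70 × 10^5

1.70 × 10^5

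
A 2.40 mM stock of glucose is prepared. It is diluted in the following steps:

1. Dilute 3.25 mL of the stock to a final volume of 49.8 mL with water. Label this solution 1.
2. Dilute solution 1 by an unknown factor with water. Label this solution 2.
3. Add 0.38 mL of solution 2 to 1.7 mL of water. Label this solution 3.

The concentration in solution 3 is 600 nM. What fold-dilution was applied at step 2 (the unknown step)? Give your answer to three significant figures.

47.7-fold

Step 1: 3.25 mL brought to 49.8 mL → factor 49.8/3.25 = 15.323
Step 2: unknown factor x
Step 3: 0.38 mL + 1.7 mL = 2.08 mL total → factor 2.08/0.38 = 5.4737
Product of known-step factors = 83.874
Overall factor = 2.40 mM / (600 nM) = 4000
x = 4000 / 83.874 = 47.7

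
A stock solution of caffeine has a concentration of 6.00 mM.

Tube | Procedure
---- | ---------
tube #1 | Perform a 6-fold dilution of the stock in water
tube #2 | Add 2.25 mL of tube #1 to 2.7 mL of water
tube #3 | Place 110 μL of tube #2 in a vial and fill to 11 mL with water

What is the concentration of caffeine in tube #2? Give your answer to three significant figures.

Step 1: 6-fold → factor 6
Step 2: 2.25 mL + 2.7 mL = 4.95 mL total → factor 4.95/2.25 = 2.2
Dilution factor through tube #2 = 6 × 2.2 = 13.2
[tube #2] = 6.00 mM / 13.2 = 0.455 mM

0.455 mM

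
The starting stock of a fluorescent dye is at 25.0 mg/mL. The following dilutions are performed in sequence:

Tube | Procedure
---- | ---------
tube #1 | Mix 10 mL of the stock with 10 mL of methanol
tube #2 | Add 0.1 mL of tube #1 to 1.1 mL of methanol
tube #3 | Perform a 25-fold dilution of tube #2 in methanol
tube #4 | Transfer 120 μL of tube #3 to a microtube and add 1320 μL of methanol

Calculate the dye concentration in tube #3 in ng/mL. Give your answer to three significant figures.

Step 1: 10 mL + 10 mL = 20 mL total → factor 20/10 = 2
Step 2: 0.1 mL + 1.1 mL = 1.2 mL total → factor 1.2/0.1 = 12
Step 3: 25-fold → factor 25
Dilution factor through tube #3 = 2 × 12 × 25 = 600
[tube #3] = 25.0 mg/mL / 600 = 0.04167 mg/mL = 4.17 × 10^4 ng/mL

4.17 × 10^4 ng/mL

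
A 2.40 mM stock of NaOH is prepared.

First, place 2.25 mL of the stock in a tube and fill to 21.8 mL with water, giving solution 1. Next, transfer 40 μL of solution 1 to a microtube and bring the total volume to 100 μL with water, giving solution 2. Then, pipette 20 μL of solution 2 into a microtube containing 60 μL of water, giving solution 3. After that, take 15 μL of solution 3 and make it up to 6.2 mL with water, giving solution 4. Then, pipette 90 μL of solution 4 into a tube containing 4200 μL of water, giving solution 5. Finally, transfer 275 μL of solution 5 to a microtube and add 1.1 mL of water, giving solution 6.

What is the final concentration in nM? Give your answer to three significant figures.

Step 1: 2.25 mL brought to 21.8 mL → factor 21.8/2.25 = 9.6889
Step 2: 40 μL brought to 100 μL → factor 100/40 = 2.5
Step 3: 20 μL + 60 μL = 80 μL total → factor 80/20 = 4
Step 4: 15 μL brought to 6.2 mL → factor 6200/15 = 413.33
Step 5: 90 μL + 4200 μL = 4290 μL total → factor 4290/90 = 47.667
Step 6: 275 μL + 1.1 mL = 1375 μL total → factor 1375/275 = 5
Overall dilution factor = 9.6889 × 2.5 × 4 × 413.33 × 47.667 × 5 = 9.5446 × 10^6
Final = 2.40 mM / 9.5446 × 10^6 = 2.515 × 10^-7 mM = 0.251 nM

0.251 nM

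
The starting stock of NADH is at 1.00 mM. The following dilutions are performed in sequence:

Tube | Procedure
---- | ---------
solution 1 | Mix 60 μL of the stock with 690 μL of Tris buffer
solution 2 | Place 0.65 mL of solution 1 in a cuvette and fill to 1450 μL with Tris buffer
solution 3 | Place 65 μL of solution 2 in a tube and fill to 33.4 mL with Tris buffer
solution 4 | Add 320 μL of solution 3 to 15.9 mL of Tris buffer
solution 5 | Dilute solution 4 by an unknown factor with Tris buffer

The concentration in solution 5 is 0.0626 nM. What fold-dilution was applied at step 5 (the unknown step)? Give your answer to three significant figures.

22.0-fold

Step 1: 60 μL + 690 μL = 750 μL total → factor 750/60 = 12.5
Step 2: 0.65 mL brought to 1450 μL → factor 1.45/0.65 = 2.2308
Step 3: 65 μL brought to 33.4 mL → factor 33400/65 = 513.85
Step 4: 320 μL + 15.9 mL = 16220 μL total → factor 16220/320 = 50.688
Step 5: unknown factor x
Product of known-step factors = 7.2627 × 10^5
Overall factor = 1.00 mM / (0.0626 nM) = 1.5974 × 10^7
x = 1.5974 × 10^7 / 7.2627 × 10^5 = 22.0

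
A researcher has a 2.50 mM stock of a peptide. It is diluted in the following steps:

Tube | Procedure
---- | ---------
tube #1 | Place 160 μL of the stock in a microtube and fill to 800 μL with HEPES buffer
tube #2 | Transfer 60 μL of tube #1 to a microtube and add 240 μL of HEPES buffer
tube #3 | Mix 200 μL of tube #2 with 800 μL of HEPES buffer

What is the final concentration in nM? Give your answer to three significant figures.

2.00 × 10^4 nM

Step 1: 160 μL brought to 800 μL → factor 800/160 = 5
Step 2: 60 μL + 240 μL = 300 μL total → factor 300/60 = 5
Step 3: 200 μL + 800 μL = 1000 μL total → factor 1000/200 = 5
Overall dilution factor = 5 × 5 × 5 = 125
Final = 2.50 mM / 125 = 0.02000 mM = 2.00 × 10^4 nM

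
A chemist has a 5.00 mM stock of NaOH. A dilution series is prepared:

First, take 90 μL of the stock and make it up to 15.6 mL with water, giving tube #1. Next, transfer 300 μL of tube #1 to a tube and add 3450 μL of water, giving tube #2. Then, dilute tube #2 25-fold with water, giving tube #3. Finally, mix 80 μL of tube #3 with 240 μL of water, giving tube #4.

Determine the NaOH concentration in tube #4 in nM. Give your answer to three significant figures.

Step 1: 90 μL brought to 15.6 mL → factor 15600/90 = 173.33
Step 2: 300 μL + 3450 μL = 3750 μL total → factor 3750/300 = 12.5
Step 3: 25-fold → factor 25
Step 4: 80 μL + 240 μL = 320 μL total → factor 320/80 = 4
Overall dilution factor = 173.33 × 12.5 × 25 × 4 = 2.1667 × 10^5
Final = 5.00 mM / 2.1667 × 10^5 = 2.308 × 10^-5 mM = 23.1 nM

23.1 nM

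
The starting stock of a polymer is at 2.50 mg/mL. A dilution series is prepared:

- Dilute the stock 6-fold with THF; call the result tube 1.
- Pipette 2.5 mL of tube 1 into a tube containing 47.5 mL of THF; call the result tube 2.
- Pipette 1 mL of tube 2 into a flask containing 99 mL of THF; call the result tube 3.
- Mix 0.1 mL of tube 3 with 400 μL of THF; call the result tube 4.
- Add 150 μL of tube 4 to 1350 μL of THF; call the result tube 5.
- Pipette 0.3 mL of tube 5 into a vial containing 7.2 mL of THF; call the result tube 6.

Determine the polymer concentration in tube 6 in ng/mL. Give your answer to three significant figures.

0.167 ng/mL

Step 1: 6-fold → factor 6
Step 2: 2.5 mL + 47.5 mL = 50 mL total → factor 50/2.5 = 20
Step 3: 1 mL + 99 mL = 100 mL total → factor 100/1 = 100
Step 4: 0.1 mL + 400 μL = 0.5 mL total → factor 0.5/0.1 = 5
Step 5: 150 μL + 1350 μL = 1500 μL total → factor 1500/150 = 10
Step 6: 0.3 mL + 7.2 mL = 7.5 mL total → factor 7.5/0.3 = 25
Overall dilution factor = 6 × 20 × 100 × 5 × 10 × 25 = 1.5 × 10^7
Final = 2.50 mg/mL / 1.5 × 10^7 = 1.667 × 10^-7 mg/mL = 0.167 ng/mL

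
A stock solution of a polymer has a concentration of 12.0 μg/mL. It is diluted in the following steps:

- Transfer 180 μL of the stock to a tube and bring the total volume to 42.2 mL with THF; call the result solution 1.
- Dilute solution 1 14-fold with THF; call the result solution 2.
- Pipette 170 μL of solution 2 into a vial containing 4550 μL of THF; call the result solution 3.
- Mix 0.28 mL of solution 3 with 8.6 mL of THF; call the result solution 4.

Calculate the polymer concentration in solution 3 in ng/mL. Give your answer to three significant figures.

Step 1: 180 μL brought to 42.2 mL → factor 42200/180 = 234.44
Step 2: 14-fold → factor 14
Step 3: 170 μL + 4550 μL = 4720 μL total → factor 4720/170 = 27.765
Dilution factor through solution 3 = 234.44 × 14 × 27.765 = 91130
[solution 3] = 12.0 μg/mL / 91130 = 0.0001317 μg/mL = 0.132 ng/mL

0.132 ng/mL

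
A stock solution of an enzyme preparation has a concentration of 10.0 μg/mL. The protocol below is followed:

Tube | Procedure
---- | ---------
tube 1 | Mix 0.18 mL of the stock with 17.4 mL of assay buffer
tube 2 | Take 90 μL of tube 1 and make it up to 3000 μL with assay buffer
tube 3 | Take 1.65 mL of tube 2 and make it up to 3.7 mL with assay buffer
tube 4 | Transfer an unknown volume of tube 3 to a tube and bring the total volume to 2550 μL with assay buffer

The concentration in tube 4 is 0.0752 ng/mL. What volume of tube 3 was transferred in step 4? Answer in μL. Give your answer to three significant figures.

Step 1: 0.18 mL + 17.4 mL = 17.58 mL total → factor 17.58/0.18 = 97.667
Step 2: 90 μL brought to 3000 μL → factor 3000/90 = 33.333
Step 3: 1.65 mL brought to 3.7 mL → factor 3.7/1.65 = 2.2424
Step 4: v brought to 2550 μL → factor = 2550 μL/v
Product of known-step factors = 7300.3
Overall factor = 10.0 μg/mL / (0.0752 ng/mL) = 1.3298 × 10^5
Step-4 factor = 1.3298 × 10^5 / 7300.3 = 18.215
v = 2550 μL / 18.215 = 140 μL

140 μL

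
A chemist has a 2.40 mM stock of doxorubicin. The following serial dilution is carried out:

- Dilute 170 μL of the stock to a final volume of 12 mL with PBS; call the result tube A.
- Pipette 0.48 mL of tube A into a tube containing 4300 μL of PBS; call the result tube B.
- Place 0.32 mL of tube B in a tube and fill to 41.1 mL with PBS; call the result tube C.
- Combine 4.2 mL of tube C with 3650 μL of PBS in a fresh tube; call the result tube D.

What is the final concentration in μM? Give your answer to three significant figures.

Step 1: 170 μL brought to 12 mL → factor 12000/170 = 70.588
Step 2: 0.48 mL + 4300 μL = 4.78 mL total → factor 4.78/0.48 = 9.9583
Step 3: 0.32 mL brought to 41.1 mL → factor 41.1/0.32 = 128.44
Step 4: 4.2 mL + 3650 μL = 7.85 mL total → factor 7.85/4.2 = 1.869
Overall dilution factor = 70.588 × 9.9583 × 128.44 × 1.869 = 1.6875 × 10^5
Final = 2.40 mM / 1.6875 × 10^5 = 1.422 × 10^-5 mM = 0.0142 μM

0.0142 μM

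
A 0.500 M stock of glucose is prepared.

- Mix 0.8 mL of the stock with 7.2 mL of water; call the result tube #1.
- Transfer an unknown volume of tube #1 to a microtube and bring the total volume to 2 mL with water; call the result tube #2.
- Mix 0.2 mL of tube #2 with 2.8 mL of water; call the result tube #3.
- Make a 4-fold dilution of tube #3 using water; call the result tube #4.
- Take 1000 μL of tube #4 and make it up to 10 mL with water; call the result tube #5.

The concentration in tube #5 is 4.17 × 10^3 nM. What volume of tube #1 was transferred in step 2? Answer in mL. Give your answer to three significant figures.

Step 1: 0.8 mL + 7.2 mL = 8 mL total → factor 8/0.8 = 10
Step 2: v brought to 2 mL → factor = 2 mL/v
Step 3: 0.2 mL + 2.8 mL = 3 mL total → factor 3/0.2 = 15
Step 4: 4-fold → factor 4
Step 5: 1000 μL brought to 10 mL → factor 10000/1000 = 10
Product of known-step factors = 6000
Overall factor = 0.500 M / (4.17 × 10^3 nM) = 1.199 × 10^5
Step-2 factor = 1.199 × 10^5 / 6000 = 19.984
v = 2 mL / 19.984 = 0.100 mL

0.100 mL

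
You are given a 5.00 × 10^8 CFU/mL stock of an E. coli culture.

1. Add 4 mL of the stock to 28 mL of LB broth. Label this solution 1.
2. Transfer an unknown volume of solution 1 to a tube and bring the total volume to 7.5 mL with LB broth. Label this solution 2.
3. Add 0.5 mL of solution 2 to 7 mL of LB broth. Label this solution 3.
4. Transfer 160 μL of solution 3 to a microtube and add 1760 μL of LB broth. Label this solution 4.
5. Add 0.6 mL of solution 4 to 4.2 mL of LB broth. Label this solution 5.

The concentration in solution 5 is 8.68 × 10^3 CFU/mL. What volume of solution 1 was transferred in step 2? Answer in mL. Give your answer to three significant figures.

1.50 mL

Step 1: 4 mL + 28 mL = 32 mL total → factor 32/4 = 8
Step 2: v brought to 7.5 mL → factor = 7.5 mL/v
Step 3: 0.5 mL + 7 mL = 7.5 mL total → factor 7.5/0.5 = 15
Step 4: 160 μL + 1760 μL = 1920 μL total → factor 1920/160 = 12
Step 5: 0.6 mL + 4.2 mL = 4.8 mL total → factor 4.8/0.6 = 8
Product of known-step factors = 11520
Overall factor = 5.00 × 10^8 CFU/mL / (8.68 × 10^3 CFU/mL) = 57604
Step-2 factor = 57604 / 11520 = 5.0003
v = 7.5 mL / 5.0003 = 1.50 mL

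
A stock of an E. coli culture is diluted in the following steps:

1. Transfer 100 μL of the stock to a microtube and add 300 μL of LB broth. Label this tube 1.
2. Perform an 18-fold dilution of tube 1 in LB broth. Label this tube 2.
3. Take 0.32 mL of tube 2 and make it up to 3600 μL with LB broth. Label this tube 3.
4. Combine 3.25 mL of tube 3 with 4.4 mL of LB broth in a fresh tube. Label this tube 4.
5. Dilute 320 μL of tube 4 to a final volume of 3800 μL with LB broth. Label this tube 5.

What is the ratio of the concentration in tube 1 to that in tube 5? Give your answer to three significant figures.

Step 1: 100 μL + 300 μL = 400 μL total → factor 400/100 = 4
Step 2: 18-fold → factor 18
Step 3: 0.32 mL brought to 3600 μL → factor 3.6/0.32 = 11.25
Step 4: 3.25 mL + 4.4 mL = 7.65 mL total → factor 7.65/3.25 = 2.3538
Step 5: 320 μL brought to 3800 μL → factor 3800/320 = 11.875
Dilution factor to tube 1 = 4; to tube 5 = 22641
[tube 1]/[tube 5] = (factor to tube 5)/(factor to tube 1) = 22641/4 = 5.66 × 10^3

5.66 × 10^3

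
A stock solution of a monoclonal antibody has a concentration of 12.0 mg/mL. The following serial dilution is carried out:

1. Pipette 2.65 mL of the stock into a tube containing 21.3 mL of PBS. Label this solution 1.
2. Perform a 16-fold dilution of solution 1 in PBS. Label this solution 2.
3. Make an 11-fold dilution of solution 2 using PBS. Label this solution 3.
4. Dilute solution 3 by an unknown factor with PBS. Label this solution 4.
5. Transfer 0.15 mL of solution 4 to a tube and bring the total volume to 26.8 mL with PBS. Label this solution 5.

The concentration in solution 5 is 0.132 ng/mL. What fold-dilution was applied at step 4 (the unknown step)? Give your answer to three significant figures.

320-fold

Step 1: 2.65 mL + 21.3 mL = 23.95 mL total → factor 23.95/2.65 = 9.0377
Step 2: 16-fold → factor 16
Step 3: 11-fold → factor 11
Step 4: unknown factor x
Step 5: 0.15 mL brought to 26.8 mL → factor 26.8/0.15 = 178.67
Product of known-step factors = 2.8419 × 10^5
Overall factor = 12.0 mg/mL / (0.132 ng/mL) = 9.0909 × 10^7
x = 9.0909 × 10^7 / 2.8419 × 10^5 = 320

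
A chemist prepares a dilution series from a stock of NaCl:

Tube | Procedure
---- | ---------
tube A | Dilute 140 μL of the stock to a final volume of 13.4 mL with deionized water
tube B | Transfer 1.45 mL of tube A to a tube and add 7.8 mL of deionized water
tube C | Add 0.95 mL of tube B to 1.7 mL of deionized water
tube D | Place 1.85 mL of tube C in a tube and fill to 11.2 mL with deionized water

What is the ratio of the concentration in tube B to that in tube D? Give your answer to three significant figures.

Step 1: 140 μL brought to 13.4 mL → factor 13400/140 = 95.714
Step 2: 1.45 mL + 7.8 mL = 9.25 mL total → factor 9.25/1.45 = 6.3793
Step 3: 0.95 mL + 1.7 mL = 2.65 mL total → factor 2.65/0.95 = 2.7895
Step 4: 1.85 mL brought to 11.2 mL → factor 11.2/1.85 = 6.0541
Dilution factor to tube B = 610.59; to tube D = 10311
[tube B]/[tube D] = (factor to tube D)/(factor to tube B) = 10311/610.59 = 16.9

16.9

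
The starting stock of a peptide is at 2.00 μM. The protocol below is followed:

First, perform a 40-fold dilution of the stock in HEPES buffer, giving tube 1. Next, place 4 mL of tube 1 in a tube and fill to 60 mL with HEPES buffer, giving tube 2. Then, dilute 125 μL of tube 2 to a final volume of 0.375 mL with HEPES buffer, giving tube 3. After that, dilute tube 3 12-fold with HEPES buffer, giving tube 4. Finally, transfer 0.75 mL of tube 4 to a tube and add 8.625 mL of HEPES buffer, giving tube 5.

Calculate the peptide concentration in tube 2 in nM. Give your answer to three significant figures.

Step 1: 40-fold → factor 40
Step 2: 4 mL brought to 60 mL → factor 60/4 = 15
Dilution factor through tube 2 = 40 × 15 = 600
[tube 2] = 2.00 μM / 600 = 0.003333 μM = 3.33 nM

3.33 nM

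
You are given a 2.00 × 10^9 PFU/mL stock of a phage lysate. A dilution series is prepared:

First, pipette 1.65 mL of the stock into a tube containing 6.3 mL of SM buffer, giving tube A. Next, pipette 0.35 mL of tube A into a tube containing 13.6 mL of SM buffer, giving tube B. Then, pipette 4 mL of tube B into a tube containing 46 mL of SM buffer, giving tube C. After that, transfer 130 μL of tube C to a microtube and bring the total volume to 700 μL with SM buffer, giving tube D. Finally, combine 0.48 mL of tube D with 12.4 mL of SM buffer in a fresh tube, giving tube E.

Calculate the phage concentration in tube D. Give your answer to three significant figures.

Step 1: 1.65 mL + 6.3 mL = 7.95 mL total → factor 7.95/1.65 = 4.8182
Step 2: 0.35 mL + 13.6 mL = 13.95 mL total → factor 13.95/0.35 = 39.857
Step 3: 4 mL + 46 mL = 50 mL total → factor 50/4 = 12.5
Step 4: 130 μL brought to 700 μL → factor 700/130 = 5.3846
Dilution factor through tube D = 4.8182 × 39.857 × 12.5 × 5.3846 = 12926
[tube D] = 2.00 × 10^9 PFU/mL / 12926 = 1.55 × 10^5 PFU/mL

1.55 × 10^5 PFU/mL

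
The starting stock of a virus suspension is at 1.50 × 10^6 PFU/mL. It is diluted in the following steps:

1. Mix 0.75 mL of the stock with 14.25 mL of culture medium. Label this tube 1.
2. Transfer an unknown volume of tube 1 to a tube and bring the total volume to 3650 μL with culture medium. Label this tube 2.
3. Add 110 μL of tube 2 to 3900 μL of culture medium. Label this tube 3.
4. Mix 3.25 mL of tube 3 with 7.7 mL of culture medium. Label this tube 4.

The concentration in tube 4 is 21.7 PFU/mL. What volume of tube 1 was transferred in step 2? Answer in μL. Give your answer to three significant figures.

130 μL

Step 1: 0.75 mL + 14.25 mL = 15 mL total → factor 15/0.75 = 20
Step 2: v brought to 3650 μL → factor = 3650 μL/v
Step 3: 110 μL + 3900 μL = 4010 μL total → factor 4010/110 = 36.455
Step 4: 3.25 mL + 7.7 mL = 10.95 mL total → factor 10.95/3.25 = 3.3692
Product of known-step factors = 2456.5
Overall factor = 1.50 × 10^6 PFU/mL / (21.7 PFU/mL) = 69124
Step-2 factor = 69124 / 2456.5 = 28.14
v = 3650 μL / 28.14 = 130 μL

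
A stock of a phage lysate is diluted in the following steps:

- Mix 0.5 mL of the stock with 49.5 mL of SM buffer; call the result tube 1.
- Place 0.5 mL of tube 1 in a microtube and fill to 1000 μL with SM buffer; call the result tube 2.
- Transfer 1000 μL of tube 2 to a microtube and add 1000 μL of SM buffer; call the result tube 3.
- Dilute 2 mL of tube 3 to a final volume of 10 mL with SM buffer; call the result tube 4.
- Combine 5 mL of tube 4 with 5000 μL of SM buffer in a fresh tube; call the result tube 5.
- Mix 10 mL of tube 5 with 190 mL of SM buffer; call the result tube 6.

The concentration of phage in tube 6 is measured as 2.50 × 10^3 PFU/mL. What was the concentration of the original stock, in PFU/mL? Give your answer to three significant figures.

Step 1: 0.5 mL + 49.5 mL = 50 mL total → factor 50/0.5 = 100
Step 2: 0.5 mL brought to 1000 μL → factor 1/0.5 = 2
Step 3: 1000 μL + 1000 μL = 2000 μL total → factor 2000/1000 = 2
Step 4: 2 mL brought to 10 mL → factor 10/2 = 5
Step 5: 5 mL + 5000 μL = 10 mL total → factor 10/5 = 2
Step 6: 10 mL + 190 mL = 200 mL total → factor 200/10 = 20
Overall dilution factor = 100 × 2 × 2 × 5 × 2 × 20 = 80000
Stock = 2.50 × 10^3 PFU/mL × 80000 = 2.00 × 10^8 PFU/mL

2.00 × 10^8 PFU/mL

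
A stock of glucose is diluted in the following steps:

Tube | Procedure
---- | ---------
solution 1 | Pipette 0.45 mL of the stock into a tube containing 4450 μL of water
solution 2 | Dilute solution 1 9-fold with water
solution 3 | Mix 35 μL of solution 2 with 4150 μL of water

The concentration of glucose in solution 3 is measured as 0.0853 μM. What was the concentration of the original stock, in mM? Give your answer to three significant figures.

1.00 mM

Step 1: 0.45 mL + 4450 μL = 4.9 mL total → factor 4.9/0.45 = 10.889
Step 2: 9-fold → factor 9
Step 3: 35 μL + 4150 μL = 4185 μL total → factor 4185/35 = 119.57
Overall dilution factor = 10.889 × 9 × 119.57 = 11718
Stock = 0.0853 μM × 11718 = 999.5 μM = 1.00 mM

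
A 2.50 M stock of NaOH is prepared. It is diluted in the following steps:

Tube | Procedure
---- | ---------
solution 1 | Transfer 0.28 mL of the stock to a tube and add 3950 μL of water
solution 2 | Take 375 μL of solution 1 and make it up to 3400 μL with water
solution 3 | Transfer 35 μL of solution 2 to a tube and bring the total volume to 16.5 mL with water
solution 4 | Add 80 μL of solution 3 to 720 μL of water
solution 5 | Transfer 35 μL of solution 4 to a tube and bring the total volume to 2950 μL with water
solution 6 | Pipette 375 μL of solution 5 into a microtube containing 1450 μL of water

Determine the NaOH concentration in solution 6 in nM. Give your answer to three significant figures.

Step 1: 0.28 mL + 3950 μL = 4.23 mL total → factor 4.23/0.28 = 15.107
Step 2: 375 μL brought to 3400 μL → factor 3400/375 = 9.0667
Step 3: 35 μL brought to 16.5 mL → factor 16500/35 = 471.43
Step 4: 80 μL + 720 μL = 800 μL total → factor 800/80 = 10
Step 5: 35 μL brought to 2950 μL → factor 2950/35 = 84.286
Step 6: 375 μL + 1450 μL = 1825 μL total → factor 1825/375 = 4.8667
Overall dilution factor = 15.107 × 9.0667 × 471.43 × 10 × 84.286 × 4.8667 = 2.6487 × 10^8
Final = 2.50 M / 2.6487 × 10^8 = 9.439 × 10^-9 M = 9.44 nM

9.44 nM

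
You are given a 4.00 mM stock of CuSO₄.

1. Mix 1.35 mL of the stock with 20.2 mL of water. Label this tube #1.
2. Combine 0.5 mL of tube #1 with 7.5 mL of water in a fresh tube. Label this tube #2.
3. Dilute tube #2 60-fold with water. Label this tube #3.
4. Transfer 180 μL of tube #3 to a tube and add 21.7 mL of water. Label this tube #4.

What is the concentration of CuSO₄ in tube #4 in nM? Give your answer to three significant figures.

Step 1: 1.35 mL + 20.2 mL = 21.55 mL total → factor 21.55/1.35 = 15.963
Step 2: 0.5 mL + 7.5 mL = 8 mL total → factor 8/0.5 = 16
Step 3: 60-fold → factor 60
Step 4: 180 μL + 21.7 mL = 21880 μL total → factor 21880/180 = 121.56
Overall dilution factor = 15.963 × 16 × 60 × 121.56 = 1.8628 × 10^6
Final = 4.00 mM / 1.8628 × 10^6 = 2.147 × 10^-6 mM = 2.15 nM

2.15 nM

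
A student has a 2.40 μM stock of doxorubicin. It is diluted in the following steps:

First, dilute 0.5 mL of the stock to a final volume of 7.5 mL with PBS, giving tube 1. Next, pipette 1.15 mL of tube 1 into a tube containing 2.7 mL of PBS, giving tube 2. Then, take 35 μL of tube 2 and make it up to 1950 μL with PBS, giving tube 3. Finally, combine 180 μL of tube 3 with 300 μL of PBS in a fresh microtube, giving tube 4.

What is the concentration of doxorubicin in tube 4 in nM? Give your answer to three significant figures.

0.322 nM

Step 1: 0.5 mL brought to 7.5 mL → factor 7.5/0.5 = 15
Step 2: 1.15 mL + 2.7 mL = 3.85 mL total → factor 3.85/1.15 = 3.3478
Step 3: 35 μL brought to 1950 μL → factor 1950/35 = 55.714
Step 4: 180 μL + 300 μL = 480 μL total → factor 480/180 = 2.6667
Overall dilution factor = 15 × 3.3478 × 55.714 × 2.6667 = 7460.9
Final = 2.40 μM / 7460.9 = 0.0003217 μM = 0.322 nM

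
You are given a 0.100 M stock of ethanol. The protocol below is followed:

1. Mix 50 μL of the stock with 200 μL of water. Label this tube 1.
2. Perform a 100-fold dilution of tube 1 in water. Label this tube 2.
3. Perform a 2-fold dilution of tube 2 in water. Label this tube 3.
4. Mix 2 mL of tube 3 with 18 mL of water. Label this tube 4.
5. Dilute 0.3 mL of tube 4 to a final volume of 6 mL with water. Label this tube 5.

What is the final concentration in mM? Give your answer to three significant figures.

0.000500 mM

Step 1: 50 μL + 200 μL = 250 μL total → factor 250/50 = 5
Step 2: 100-fold → factor 100
Step 3: 2-fold → factor 2
Step 4: 2 mL + 18 mL = 20 mL total → factor 20/2 = 10
Step 5: 0.3 mL brought to 6 mL → factor 6/0.3 = 20
Overall dilution factor = 5 × 100 × 2 × 10 × 20 = 2 × 10^5
Final = 0.100 M / 2 × 10^5 = 5.000 × 10^-7 M = 0.000500 mM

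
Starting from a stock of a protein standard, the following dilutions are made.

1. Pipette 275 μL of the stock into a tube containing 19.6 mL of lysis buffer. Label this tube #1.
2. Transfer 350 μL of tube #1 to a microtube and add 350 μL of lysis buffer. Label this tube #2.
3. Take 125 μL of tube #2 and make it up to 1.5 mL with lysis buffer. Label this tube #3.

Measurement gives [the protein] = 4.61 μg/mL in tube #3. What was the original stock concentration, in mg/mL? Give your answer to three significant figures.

8.00 mg/mL

Step 1: 275 μL + 19.6 mL = 19875 μL total → factor 19875/275 = 72.273
Step 2: 350 μL + 350 μL = 700 μL total → factor 700/350 = 2
Step 3: 125 μL brought to 1.5 mL → factor 1500/125 = 12
Overall dilution factor = 72.273 × 2 × 12 = 1734.5
Stock = 4.61 μg/mL × 1734.5 = 7996 μg/mL = 8.00 mg/mL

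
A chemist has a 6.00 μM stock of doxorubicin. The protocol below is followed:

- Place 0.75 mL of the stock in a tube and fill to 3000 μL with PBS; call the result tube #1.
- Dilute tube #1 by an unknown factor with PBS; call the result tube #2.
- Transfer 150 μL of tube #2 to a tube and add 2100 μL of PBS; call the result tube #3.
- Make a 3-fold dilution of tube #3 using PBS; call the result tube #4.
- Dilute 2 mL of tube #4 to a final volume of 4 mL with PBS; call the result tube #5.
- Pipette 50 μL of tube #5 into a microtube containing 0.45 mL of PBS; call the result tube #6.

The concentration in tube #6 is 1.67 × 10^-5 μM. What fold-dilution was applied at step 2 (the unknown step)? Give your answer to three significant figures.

Step 1: 0.75 mL brought to 3000 μL → factor 3/0.75 = 4
Step 2: unknown factor x
Step 3: 150 μL + 2100 μL = 2250 μL total → factor 2250/150 = 15
Step 4: 3-fold → factor 3
Step 5: 2 mL brought to 4 mL → factor 4/2 = 2
Step 6: 50 μL + 0.45 mL = 500 μL total → factor 500/50 = 10
Product of known-step factors = 3600
Overall factor = 6.00 μM / (1.67 × 10^-5 μM) = 3.5928 × 10^5
x = 3.5928 × 10^5 / 3600 = 99.8

99.8-fold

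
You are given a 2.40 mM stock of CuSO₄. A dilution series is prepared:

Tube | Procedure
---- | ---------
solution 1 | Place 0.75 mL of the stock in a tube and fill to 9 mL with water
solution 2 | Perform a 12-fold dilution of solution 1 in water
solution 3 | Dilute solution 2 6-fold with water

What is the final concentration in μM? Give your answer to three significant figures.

Step 1: 0.75 mL brought to 9 mL → factor 9/0.75 = 12
Step 2: 12-fold → factor 12
Step 3: 6-fold → factor 6
Overall dilution factor = 12 × 12 × 6 = 864
Final = 2.40 mM / 864 = 0.002778 mM = 2.78 μM

2.78 μM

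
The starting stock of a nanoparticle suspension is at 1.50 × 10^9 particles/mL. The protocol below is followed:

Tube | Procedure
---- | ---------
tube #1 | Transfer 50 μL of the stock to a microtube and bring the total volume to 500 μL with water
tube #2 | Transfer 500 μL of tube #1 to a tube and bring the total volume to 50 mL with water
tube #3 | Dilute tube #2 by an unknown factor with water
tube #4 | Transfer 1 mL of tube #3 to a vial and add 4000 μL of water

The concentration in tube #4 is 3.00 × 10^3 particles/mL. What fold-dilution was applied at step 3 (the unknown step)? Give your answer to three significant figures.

100-fold

Step 1: 50 μL brought to 500 μL → factor 500/50 = 10
Step 2: 500 μL brought to 50 mL → factor 50000/500 = 100
Step 3: unknown factor x
Step 4: 1 mL + 4000 μL = 5 mL total → factor 5/1 = 5
Product of known-step factors = 5000
Overall factor = 1.50 × 10^9 particles/mL / (3.00 × 10^3 particles/mL) = 5 × 10^5
x = 5 × 10^5 / 5000 = 100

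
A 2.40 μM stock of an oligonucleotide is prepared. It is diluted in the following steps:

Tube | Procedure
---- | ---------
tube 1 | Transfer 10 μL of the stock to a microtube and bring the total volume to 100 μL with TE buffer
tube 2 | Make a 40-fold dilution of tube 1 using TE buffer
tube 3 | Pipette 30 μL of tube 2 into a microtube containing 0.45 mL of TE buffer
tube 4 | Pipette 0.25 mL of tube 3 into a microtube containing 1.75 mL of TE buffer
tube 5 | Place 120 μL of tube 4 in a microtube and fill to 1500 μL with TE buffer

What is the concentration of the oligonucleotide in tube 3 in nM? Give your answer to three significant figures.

0.375 nM

Step 1: 10 μL brought to 100 μL → factor 100/10 = 10
Step 2: 40-fold → factor 40
Step 3: 30 μL + 0.45 mL = 480 μL total → factor 480/30 = 16
Dilution factor through tube 3 = 10 × 40 × 16 = 6400
[tube 3] = 2.40 μM / 6400 = 0.0003750 μM = 0.375 nM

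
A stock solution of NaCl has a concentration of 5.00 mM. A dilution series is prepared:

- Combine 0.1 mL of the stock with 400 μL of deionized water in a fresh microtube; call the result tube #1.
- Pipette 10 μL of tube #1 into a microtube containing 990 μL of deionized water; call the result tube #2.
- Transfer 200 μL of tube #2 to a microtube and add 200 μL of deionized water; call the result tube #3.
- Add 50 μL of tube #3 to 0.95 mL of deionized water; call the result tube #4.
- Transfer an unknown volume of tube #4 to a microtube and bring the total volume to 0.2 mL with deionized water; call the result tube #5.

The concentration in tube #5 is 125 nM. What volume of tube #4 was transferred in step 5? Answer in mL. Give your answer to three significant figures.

0.100 mL

Step 1: 0.1 mL + 400 μL = 0.5 mL total → factor 0.5/0.1 = 5
Step 2: 10 μL + 990 μL = 1000 μL total → factor 1000/10 = 100
Step 3: 200 μL + 200 μL = 400 μL total → factor 400/200 = 2
Step 4: 50 μL + 0.95 mL = 1000 μL total → factor 1000/50 = 20
Step 5: v brought to 0.2 mL → factor = 0.2 mL/v
Product of known-step factors = 20000
Overall factor = 5.00 mM / (125 nM) = 40000
Step-5 factor = 40000 / 20000 = 2
v = 0.2 mL / 2 = 0.100 mL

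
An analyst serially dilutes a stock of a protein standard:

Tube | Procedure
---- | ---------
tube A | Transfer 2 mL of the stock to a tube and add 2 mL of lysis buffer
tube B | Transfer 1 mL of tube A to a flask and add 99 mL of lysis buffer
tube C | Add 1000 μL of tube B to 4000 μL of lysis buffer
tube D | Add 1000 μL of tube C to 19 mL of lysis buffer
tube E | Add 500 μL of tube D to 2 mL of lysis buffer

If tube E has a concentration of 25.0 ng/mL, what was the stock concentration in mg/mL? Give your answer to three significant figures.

Step 1: 2 mL + 2 mL = 4 mL total → factor 4/2 = 2
Step 2: 1 mL + 99 mL = 100 mL total → factor 100/1 = 100
Step 3: 1000 μL + 4000 μL = 5000 μL total → factor 5000/1000 = 5
Step 4: 1000 μL + 19 mL = 20000 μL total → factor 20000/1000 = 20
Step 5: 500 μL + 2 mL = 2500 μL total → factor 2500/500 = 5
Overall dilution factor = 2 × 100 × 5 × 20 × 5 = 1 × 10^5
Stock = 25.0 ng/mL × 1 × 10^5 = 2.500 × 10^6 ng/mL = 2.50 mg/mL

2.50 mg/mL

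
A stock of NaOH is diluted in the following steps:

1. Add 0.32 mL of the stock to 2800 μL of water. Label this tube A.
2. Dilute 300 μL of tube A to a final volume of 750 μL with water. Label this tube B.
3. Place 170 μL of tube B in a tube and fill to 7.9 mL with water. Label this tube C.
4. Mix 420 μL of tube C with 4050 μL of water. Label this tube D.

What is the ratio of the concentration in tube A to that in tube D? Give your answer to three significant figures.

1.24 × 10^3

Step 1: 0.32 mL + 2800 μL = 3.12 mL total → factor 3.12/0.32 = 9.75
Step 2: 300 μL brought to 750 μL → factor 750/300 = 2.5
Step 3: 170 μL brought to 7.9 mL → factor 7900/170 = 46.471
Step 4: 420 μL + 4050 μL = 4470 μL total → factor 4470/420 = 10.643
Dilution factor to tube A = 9.75; to tube D = 12055
[tube A]/[tube D] = (factor to tube D)/(factor to tube A) = 12055/9.75 = 1.24 × 10^3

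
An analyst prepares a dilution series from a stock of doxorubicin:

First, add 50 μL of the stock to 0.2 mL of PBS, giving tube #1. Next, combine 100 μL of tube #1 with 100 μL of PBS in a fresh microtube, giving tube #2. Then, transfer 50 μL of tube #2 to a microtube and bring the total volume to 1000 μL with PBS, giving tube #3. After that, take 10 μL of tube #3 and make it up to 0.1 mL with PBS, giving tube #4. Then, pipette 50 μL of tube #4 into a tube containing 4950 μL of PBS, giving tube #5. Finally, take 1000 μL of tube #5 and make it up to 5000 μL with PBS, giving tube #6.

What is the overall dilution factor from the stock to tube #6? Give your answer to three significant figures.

Step 1: 50 μL + 0.2 mL = 250 μL total → factor 250/50 = 5
Step 2: 100 μL + 100 μL = 200 μL total → factor 200/100 = 2
Step 3: 50 μL brought to 1000 μL → factor 1000/50 = 20
Step 4: 10 μL brought to 0.1 mL → factor 100/10 = 10
Step 5: 50 μL + 4950 μL = 5000 μL total → factor 5000/50 = 100
Step 6: 1000 μL brought to 5000 μL → factor 5000/1000 = 5
Overall dilution factor = 5 × 2 × 20 × 10 × 100 × 5 = 1 × 10^6

1.00 × 10^6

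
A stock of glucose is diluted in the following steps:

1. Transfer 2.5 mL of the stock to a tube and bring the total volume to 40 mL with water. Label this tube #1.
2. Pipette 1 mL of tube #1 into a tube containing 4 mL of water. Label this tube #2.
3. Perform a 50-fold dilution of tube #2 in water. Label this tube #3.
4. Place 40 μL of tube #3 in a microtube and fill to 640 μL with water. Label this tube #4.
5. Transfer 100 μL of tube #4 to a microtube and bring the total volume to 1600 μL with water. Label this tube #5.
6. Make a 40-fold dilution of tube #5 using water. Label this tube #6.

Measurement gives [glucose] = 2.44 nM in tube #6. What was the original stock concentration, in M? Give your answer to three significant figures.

Step 1: 2.5 mL brought to 40 mL → factor 40/2.5 = 16
Step 2: 1 mL + 4 mL = 5 mL total → factor 5/1 = 5
Step 3: 50-fold → factor 50
Step 4: 40 μL brought to 640 μL → factor 640/40 = 16
Step 5: 100 μL brought to 1600 μL → factor 1600/100 = 16
Step 6: 40-fold → factor 40
Overall dilution factor = 16 × 5 × 50 × 16 × 16 × 40 = 4.096 × 10^7
Stock = 2.44 nM × 4.096 × 10^7 = 9.994 × 10^7 nM = 0.0999 M

0.0999 M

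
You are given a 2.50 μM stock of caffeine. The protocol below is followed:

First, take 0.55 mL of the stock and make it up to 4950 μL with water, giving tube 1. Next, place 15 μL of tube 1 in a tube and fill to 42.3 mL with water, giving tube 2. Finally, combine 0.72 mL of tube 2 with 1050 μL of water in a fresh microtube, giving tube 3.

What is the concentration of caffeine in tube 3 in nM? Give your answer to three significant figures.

Step 1: 0.55 mL brought to 4950 μL → factor 4.95/0.55 = 9
Step 2: 15 μL brought to 42.3 mL → factor 42300/15 = 2820
Step 3: 0.72 mL + 1050 μL = 1.77 mL total → factor 1.77/0.72 = 2.4583
Overall dilution factor = 9 × 2820 × 2.4583 = 62392
Final = 2.50 μM / 62392 = 4.007 × 10^-5 μM = 0.0401 nM

0.0401 nM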